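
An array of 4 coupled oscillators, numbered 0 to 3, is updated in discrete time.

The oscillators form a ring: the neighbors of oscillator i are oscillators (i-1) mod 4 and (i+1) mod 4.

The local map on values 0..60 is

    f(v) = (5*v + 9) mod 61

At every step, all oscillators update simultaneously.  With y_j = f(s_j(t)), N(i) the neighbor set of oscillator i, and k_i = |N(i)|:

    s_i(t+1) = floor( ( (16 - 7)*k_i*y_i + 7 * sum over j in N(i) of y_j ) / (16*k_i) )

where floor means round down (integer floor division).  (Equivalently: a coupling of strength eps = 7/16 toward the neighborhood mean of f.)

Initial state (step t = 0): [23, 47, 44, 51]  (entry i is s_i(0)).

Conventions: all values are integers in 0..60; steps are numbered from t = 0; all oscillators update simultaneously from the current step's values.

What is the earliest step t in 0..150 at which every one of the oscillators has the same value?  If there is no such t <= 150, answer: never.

Simulating step by step:
t=0: [23, 47, 44, 51]  (not all equal)
t=1: [5, 10, 30, 21]  (not all equal)
t=2: [43, 48, 45, 45]  (not all equal)
t=3: [35, 22, 40, 48]  (not all equal)
t=4: [14, 38, 28, 8]  (not all equal)
t=5: [24, 18, 29, 37]  (not all equal)
t=6: [14, 29, 28, 14]  (not all equal)
t=7: [21, 27, 26, 19]  (not all equal)
t=8: [44, 27, 23, 39]  (not all equal)
t=9: [35, 22, 10, 22]  (not all equal)
t=10: [25, 45, 58, 45]  (not all equal)
t=11: [29, 43, 53, 43]  (not all equal)
t=12: [35, 36, 34, 36]  (not all equal)
t=13: [3, 16, 34, 16]  (not all equal)
t=14: [25, 33, 44, 33]  (not all equal)
t=15: [29, 41, 48, 41]  (not all equal)
t=16: [31, 25, 16, 25]  (not all equal)
t=17: [28, 22, 21, 22]  (not all equal)
t=18: [40, 50, 55, 50]  (not all equal)
t=19: [21, 22, 29, 22]  (not all equal)
t=20: [55, 51, 43, 51]  (not all equal)
t=21: [31, 28, 31, 28]  (not all equal)
t=22: [35, 33, 35, 33]  (not all equal)
t=23: [23, 29, 23, 29]  (not all equal)
t=24: [15, 18, 15, 18]  (not all equal)
t=25: [29, 31, 29, 31]  (not all equal)
t=26: [36, 37, 36, 37]  (not all equal)
t=27: [8, 8, 8, 8]  (all equal)

Answer: 27
Key observation: Synchronization is absorbing here: once all oscillators are equal they stay equal, and step 27 is the first all-equal step.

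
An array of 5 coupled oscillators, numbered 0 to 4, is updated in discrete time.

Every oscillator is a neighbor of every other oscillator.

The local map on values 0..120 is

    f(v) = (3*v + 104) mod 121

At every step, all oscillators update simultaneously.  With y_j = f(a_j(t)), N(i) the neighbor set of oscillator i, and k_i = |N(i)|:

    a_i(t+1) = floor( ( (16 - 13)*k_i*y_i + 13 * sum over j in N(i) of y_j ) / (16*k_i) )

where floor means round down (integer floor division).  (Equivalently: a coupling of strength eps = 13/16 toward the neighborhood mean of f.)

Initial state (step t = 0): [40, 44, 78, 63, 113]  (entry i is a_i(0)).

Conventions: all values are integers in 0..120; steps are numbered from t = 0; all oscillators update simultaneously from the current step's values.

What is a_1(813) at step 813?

Simulating step by step:
t=0: [40, 44, 78, 63, 113]
t=1: [88, 88, 88, 89, 89]
t=2: [6, 6, 6, 6, 6]
t=3: [1, 1, 1, 1, 1]
t=4: [107, 107, 107, 107, 107]
t=5: [62, 62, 62, 62, 62]
t=6: [48, 48, 48, 48, 48]
t=7: [6, 6, 6, 6, 6]

Answer: a_1(813) = 1
Key observation: The state at step 2, [6, 6, 6, 6, 6], reappears at step 7: the system is in a cycle of period 5 from step 2 on.  Therefore the state at step 813 equals the state at step 2 + ((813 - 2) mod 5) = 3, which is [1, 1, 1, 1, 1].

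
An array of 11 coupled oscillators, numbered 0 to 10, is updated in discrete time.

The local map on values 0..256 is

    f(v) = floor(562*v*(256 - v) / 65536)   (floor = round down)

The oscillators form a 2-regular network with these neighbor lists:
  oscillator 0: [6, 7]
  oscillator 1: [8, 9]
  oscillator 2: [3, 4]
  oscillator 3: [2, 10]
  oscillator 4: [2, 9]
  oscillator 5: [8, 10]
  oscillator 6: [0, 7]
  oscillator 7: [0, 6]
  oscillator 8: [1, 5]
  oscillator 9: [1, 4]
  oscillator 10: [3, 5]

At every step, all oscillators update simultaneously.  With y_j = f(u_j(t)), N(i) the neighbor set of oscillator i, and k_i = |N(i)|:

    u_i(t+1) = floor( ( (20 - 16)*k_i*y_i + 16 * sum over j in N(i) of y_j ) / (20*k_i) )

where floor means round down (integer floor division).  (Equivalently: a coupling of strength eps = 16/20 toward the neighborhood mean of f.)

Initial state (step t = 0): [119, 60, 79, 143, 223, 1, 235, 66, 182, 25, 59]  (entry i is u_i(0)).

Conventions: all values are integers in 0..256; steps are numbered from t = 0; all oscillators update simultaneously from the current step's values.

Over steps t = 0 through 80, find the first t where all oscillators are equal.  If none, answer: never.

Simulating step by step:
t=0: [119, 60, 79, 143, 223, 1, 235, 66, 182, 25, 59]  (not all equal)
t=1: [87, 85, 104, 114, 79, 86, 106, 93, 63, 75, 75]  (not all equal)
t=2: [131, 112, 129, 128, 124, 113, 129, 130, 120, 120, 128]  (not all equal)
t=3: [140, 138, 140, 140, 139, 139, 140, 140, 138, 139, 139]  (not all equal)
t=4: [139, 139, 139, 139, 139, 139, 139, 139, 139, 139, 139]  (all equal)

Answer: 4
Key observation: Synchronization is absorbing here: once all oscillators are equal they stay equal, and step 4 is the first all-equal step.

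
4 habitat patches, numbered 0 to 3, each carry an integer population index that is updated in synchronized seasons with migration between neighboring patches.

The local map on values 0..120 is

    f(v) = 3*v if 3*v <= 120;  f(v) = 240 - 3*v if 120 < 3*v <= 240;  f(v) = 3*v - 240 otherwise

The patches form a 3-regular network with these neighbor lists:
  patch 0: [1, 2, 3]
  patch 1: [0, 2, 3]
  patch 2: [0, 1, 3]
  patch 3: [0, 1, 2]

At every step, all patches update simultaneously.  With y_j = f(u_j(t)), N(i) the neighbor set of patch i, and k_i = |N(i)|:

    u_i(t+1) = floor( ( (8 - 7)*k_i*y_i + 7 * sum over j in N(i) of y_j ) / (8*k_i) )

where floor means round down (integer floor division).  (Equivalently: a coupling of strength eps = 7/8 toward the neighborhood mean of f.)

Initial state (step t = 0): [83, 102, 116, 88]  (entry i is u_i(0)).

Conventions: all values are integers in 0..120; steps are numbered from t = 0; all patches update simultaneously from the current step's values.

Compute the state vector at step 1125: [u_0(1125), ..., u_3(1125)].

Answer: [63, 63, 63, 63]
Key observation: The state at step 7, [87, 87, 87, 87], reappears at step 11: the system is in a cycle of period 4 from step 7 on.  Therefore the state at step 1125 equals the state at step 7 + ((1125 - 7) mod 4) = 9, which is [63, 63, 63, 63].

Derivation:
t=0: [83, 102, 116, 88]
t=1: [58, 49, 42, 56]
t=2: [89, 85, 81, 88]
t=3: [15, 17, 19, 16]
t=4: [51, 50, 49, 50]
t=5: [90, 90, 89, 90]
t=6: [29, 29, 29, 29]
t=7: [87, 87, 87, 87]
t=8: [21, 21, 21, 21]
t=9: [63, 63, 63, 63]
t=10: [51, 51, 51, 51]
t=11: [87, 87, 87, 87]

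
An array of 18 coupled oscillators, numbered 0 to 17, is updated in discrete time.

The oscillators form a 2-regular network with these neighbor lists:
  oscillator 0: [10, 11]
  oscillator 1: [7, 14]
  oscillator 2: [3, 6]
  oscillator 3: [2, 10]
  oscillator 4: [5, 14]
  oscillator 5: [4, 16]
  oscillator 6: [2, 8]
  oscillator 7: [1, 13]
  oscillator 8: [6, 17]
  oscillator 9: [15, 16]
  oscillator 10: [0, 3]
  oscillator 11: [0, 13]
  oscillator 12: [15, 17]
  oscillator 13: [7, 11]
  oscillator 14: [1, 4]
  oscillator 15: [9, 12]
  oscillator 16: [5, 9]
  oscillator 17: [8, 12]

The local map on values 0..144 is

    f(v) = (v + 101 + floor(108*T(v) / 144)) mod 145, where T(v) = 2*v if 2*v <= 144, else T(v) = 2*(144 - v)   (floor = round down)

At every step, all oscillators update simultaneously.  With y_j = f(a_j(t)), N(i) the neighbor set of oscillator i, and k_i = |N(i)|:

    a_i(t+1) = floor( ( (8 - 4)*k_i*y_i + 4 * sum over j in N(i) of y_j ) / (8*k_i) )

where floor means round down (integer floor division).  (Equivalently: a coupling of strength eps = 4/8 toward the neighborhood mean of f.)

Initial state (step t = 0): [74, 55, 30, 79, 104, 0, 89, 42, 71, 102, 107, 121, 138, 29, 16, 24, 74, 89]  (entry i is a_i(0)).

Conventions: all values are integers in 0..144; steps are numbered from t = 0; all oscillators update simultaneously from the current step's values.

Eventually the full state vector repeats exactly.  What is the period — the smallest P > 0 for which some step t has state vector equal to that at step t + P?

Simulating step by step:
t=0: [74, 55, 30, 79, 104, 0, 89, 42, 71, 102, 107, 121, 138, 29, 16, 24, 74, 89]
t=1: [124, 97, 80, 103, 120, 114, 104, 60, 130, 98, 125, 96, 87, 57, 123, 64, 123, 122]
t=2: [113, 115, 126, 120, 112, 113, 119, 108, 111, 118, 112, 114, 120, 106, 113, 120, 114, 114]
t=3: [115, 115, 110, 112, 115, 115, 112, 117, 114, 113, 114, 116, 112, 117, 115, 112, 114, 114]
t=4: [114, 113, 116, 116, 114, 114, 116, 113, 115, 115, 115, 113, 115, 113, 114, 115, 114, 115]
t=5: [114, 115, 114, 114, 115, 115, 114, 115, 114, 114, 114, 115, 114, 115, 115, 114, 114, 114]
t=6: [114, 114, 115, 115, 114, 114, 115, 114, 115, 115, 115, 114, 115, 114, 114, 115, 114, 115]
t=7: [114, 115, 114, 114, 115, 115, 114, 115, 114, 114, 114, 115, 114, 115, 115, 114, 114, 114]

Answer: 2
Key observation: The state at step 5, [114, 115, 114, 114, 115, 115, 114, 115, 114, 114, 114, 115, 114, 115, 115, 114, 114, 114], reappears at step 7 — and no state repeats earlier — so the cycle the system enters has period 2.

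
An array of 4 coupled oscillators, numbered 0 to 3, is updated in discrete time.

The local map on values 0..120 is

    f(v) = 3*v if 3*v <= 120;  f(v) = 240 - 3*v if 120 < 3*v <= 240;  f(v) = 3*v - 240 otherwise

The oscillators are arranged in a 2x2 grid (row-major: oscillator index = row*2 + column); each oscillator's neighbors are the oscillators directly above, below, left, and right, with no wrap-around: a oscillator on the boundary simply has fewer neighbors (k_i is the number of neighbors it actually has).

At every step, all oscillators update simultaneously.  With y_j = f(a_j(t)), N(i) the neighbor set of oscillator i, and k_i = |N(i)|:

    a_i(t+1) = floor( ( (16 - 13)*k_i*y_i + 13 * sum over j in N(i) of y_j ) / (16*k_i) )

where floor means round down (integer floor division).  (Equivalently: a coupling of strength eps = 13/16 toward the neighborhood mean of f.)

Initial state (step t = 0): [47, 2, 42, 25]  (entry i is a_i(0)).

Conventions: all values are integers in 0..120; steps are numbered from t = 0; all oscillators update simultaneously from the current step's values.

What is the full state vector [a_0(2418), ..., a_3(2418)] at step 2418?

Answer: [93, 56, 56, 93]
Key observation: The state at step 8, [93, 56, 56, 93], reappears at step 10: the system is in a cycle of period 2 from step 8 on.  Therefore the state at step 2418 equals the state at step 8 + ((2418 - 8) mod 2) = 8, which is [93, 56, 56, 93].

Derivation:
t=0: [47, 2, 42, 25]
t=1: [67, 71, 92, 62]
t=2: [32, 42, 44, 35]
t=3: [108, 103, 101, 109]
t=4: [69, 82, 81, 69]
t=5: [9, 27, 27, 9]
t=6: [70, 37, 37, 70]
t=7: [95, 45, 45, 95]
t=8: [93, 56, 56, 93]
t=9: [65, 45, 45, 65]
t=10: [93, 56, 56, 93]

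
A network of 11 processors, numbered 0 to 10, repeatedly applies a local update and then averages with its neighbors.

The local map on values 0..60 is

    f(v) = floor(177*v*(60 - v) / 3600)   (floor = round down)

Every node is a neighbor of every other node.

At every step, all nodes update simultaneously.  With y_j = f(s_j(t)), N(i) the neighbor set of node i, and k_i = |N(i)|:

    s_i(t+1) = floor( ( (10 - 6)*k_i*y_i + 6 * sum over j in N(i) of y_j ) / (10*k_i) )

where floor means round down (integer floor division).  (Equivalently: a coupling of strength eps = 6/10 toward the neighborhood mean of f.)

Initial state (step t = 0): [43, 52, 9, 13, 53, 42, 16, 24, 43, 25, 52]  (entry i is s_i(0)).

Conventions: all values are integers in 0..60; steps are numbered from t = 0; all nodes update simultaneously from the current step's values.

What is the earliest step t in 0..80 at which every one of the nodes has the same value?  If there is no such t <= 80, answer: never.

Answer: 2
Key observation: Synchronization is absorbing here: once all nodes are equal they stay equal, and step 2 is the first all-equal step.

Derivation:
t=0: [43, 52, 9, 13, 53, 42, 16, 24, 43, 25, 52]  (not all equal)
t=1: [32, 26, 27, 30, 26, 32, 31, 34, 32, 34, 26]  (not all equal)
t=2: [43, 43, 43, 43, 43, 43, 43, 43, 43, 43, 43]  (all equal)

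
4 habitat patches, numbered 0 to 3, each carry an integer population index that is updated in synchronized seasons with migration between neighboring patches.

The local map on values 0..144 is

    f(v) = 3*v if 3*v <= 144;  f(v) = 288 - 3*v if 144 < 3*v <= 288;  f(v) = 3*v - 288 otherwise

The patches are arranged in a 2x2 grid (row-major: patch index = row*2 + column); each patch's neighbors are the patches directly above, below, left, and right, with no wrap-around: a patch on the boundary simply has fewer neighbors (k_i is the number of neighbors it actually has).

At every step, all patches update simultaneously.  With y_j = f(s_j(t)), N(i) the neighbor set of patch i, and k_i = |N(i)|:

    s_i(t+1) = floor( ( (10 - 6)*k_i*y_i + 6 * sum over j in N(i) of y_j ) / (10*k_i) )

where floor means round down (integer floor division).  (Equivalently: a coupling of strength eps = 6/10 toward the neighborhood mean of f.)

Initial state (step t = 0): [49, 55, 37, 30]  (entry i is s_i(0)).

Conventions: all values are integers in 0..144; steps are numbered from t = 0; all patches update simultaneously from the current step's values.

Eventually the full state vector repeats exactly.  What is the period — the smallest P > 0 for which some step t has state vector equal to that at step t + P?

Answer: 7
Key observation: The state at step 54, [38, 38, 48, 48], reappears at step 61 — and no state repeats earlier — so the cycle the system enters has period 7.

Derivation:
t=0: [49, 55, 37, 30]
t=1: [126, 118, 113, 106]
t=2: [71, 62, 56, 47]
t=3: [96, 105, 112, 123]
t=4: [22, 35, 43, 54]
t=5: [96, 99, 109, 120]
t=6: [14, 25, 37, 43]
t=7: [72, 81, 95, 107]
t=8: [43, 49, 32, 27]
t=9: [122, 119, 101, 103]
t=10: [56, 57, 35, 33]
t=11: [114, 112, 107, 106]
t=12: [45, 44, 38, 36]
t=13: [127, 125, 118, 117]
t=14: [83, 81, 73, 71]
t=15: [49, 52, 61, 64]
t=16: [127, 123, 113, 109]
t=17: [76, 72, 60, 55]
t=18: [78, 83, 98, 103]
t=19: [35, 38, 24, 21]
t=20: [97, 96, 79, 81]
t=21: [16, 14, 34, 33]
t=22: [62, 60, 84, 82]
t=23: [84, 86, 57, 60]
t=24: [58, 55, 90, 87]
t=25: [87, 91, 49, 53]
t=26: [57, 52, 103, 98]
t=27: [92, 89, 45, 48]
t=28: [51, 55, 100, 104]
t=29: [94, 96, 52, 50]
t=30: [42, 43, 96, 94]
t=31: [89, 91, 39, 41]
t=32: [48, 49, 90, 88]
t=33: [105, 106, 57, 57]
t=34: [54, 55, 90, 90]
t=35: [92, 92, 50, 49]
t=36: [49, 50, 101, 101]
t=37: [102, 102, 52, 51]
t=38: [52, 53, 98, 99]
t=39: [93, 93, 44, 44]
t=40: [45, 45, 95, 95]
t=41: [95, 95, 42, 42]
t=42: [39, 39, 89, 89]
t=43: [88, 88, 49, 49]
t=44: [59, 59, 105, 105]
t=45: [85, 85, 52, 52]
t=46: [62, 62, 102, 102]
t=47: [76, 76, 43, 43]
t=48: [80, 80, 108, 108]
t=49: [44, 44, 39, 39]
t=50: [127, 127, 121, 121]
t=51: [87, 87, 80, 80]
t=52: [33, 33, 41, 41]
t=53: [106, 106, 115, 115]
t=54: [38, 38, 48, 48]
t=55: [123, 123, 135, 135]
t=56: [91, 91, 106, 106]
t=57: [19, 19, 25, 25]
t=58: [62, 62, 69, 69]
t=59: [95, 95, 87, 87]
t=60: [10, 10, 19, 19]
t=61: [38, 38, 48, 48]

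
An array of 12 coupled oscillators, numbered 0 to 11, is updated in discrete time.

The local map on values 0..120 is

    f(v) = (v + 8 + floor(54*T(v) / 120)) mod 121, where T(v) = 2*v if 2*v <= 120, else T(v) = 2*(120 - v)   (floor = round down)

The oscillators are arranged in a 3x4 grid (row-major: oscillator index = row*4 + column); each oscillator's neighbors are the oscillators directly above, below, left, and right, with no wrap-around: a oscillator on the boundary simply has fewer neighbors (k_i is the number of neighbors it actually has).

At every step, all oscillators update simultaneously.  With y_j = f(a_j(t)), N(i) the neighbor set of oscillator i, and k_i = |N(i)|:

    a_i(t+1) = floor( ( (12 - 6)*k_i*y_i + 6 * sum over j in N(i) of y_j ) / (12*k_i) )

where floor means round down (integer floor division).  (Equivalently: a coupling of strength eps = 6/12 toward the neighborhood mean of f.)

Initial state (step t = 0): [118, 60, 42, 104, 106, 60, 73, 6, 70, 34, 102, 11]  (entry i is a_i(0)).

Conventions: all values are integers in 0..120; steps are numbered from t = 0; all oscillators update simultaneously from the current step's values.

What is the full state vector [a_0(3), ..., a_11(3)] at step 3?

Answer: [56, 62, 29, 22, 60, 78, 75, 73, 89, 103, 98, 91]

Derivation:
t=0: [118, 60, 42, 104, 106, 60, 73, 6, 70, 34, 102, 11]
t=1: [4, 16, 44, 29, 4, 10, 15, 15, 20, 37, 19, 20]
t=2: [20, 41, 68, 63, 22, 34, 42, 42, 46, 58, 48, 43]
t=3: [56, 62, 29, 22, 60, 78, 75, 73, 89, 103, 98, 91]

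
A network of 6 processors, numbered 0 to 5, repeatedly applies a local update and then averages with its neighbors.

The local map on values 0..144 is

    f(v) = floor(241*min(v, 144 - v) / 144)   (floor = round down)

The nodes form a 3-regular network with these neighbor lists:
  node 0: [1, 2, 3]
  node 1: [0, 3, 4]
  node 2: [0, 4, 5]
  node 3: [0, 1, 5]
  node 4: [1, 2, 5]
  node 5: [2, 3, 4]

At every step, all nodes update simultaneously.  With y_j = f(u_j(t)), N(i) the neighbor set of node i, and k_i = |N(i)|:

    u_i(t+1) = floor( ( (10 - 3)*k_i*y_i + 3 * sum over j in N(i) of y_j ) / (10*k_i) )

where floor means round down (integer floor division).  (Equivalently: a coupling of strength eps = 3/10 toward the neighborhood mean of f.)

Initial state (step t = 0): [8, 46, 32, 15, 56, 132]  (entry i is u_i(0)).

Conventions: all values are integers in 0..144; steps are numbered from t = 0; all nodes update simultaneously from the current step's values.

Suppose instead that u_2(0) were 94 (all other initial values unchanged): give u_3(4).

Simulating step by step:
t=0: [8, 46, 94, 15, 56, 132]
t=1: [27, 66, 70, 28, 83, 34]
t=2: [58, 96, 102, 53, 99, 65]
t=3: [91, 82, 77, 90, 78, 98]
t=4: [92, 100, 105, 89, 106, 84]

Answer: u_3(4) = 89
Key observation: This trace re-runs the system from the modified initial state.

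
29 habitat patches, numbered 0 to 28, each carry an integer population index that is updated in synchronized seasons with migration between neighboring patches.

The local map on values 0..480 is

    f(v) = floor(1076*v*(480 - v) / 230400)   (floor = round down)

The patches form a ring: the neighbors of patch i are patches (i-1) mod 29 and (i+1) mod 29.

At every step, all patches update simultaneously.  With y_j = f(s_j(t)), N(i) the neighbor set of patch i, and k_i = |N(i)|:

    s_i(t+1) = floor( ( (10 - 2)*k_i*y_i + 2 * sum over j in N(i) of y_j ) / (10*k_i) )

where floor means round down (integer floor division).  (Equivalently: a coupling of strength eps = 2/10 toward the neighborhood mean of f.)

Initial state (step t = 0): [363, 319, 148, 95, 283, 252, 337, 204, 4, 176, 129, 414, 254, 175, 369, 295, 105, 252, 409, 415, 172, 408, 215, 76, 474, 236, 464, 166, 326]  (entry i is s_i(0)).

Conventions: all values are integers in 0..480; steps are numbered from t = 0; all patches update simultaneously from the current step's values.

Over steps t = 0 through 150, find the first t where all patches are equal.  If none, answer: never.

Answer: never
Key observation: The state at step 5 reappears at step 7 — the system is in a cycle of period 2 from step 5 on.  No step 0..7 is synchronized, and the cycle repeats forever, so no step up to 150 (or ever) has all patches equal.

Derivation:
t=0: [363, 319, 148, 95, 283, 252, 337, 204, 4, 176, 129, 414, 254, 175, 369, 295, 105, 252, 409, 415, 172, 408, 215, 76, 474, 236, 464, 166, 326]  (not all equal)
t=1: [205, 233, 224, 184, 251, 262, 233, 232, 57, 221, 206, 149, 252, 245, 203, 240, 198, 246, 147, 138, 223, 160, 240, 142, 51, 219, 78, 221, 231]  (not all equal)
t=2: [264, 267, 265, 256, 266, 266, 267, 252, 143, 251, 260, 237, 264, 267, 263, 267, 261, 263, 231, 225, 259, 244, 261, 216, 130, 237, 170, 255, 267]  (not all equal)
t=3: [265, 265, 266, 266, 265, 265, 265, 263, 233, 263, 267, 267, 266, 265, 265, 265, 265, 266, 267, 267, 267, 267, 266, 260, 223, 260, 250, 264, 265]  (not all equal)
t=4: [266, 265, 265, 265, 265, 266, 266, 266, 267, 266, 265, 265, 265, 265, 266, 266, 265, 265, 265, 265, 265, 265, 265, 266, 267, 267, 267, 266, 266]  (not all equal)
t=5: [265, 265, 266, 266, 265, 265, 265, 265, 265, 265, 265, 266, 266, 265, 265, 265, 265, 266, 266, 266, 266, 266, 265, 265, 265, 265, 265, 265, 265]  (not all equal)
t=6: [266, 265, 265, 265, 265, 266, 266, 266, 266, 266, 265, 265, 265, 265, 266, 266, 265, 265, 265, 265, 265, 265, 265, 266, 266, 266, 266, 266, 266]  (not all equal)
t=7: [265, 265, 266, 266, 265, 265, 265, 265, 265, 265, 265, 266, 266, 265, 265, 265, 265, 266, 266, 266, 266, 266, 265, 265, 265, 265, 265, 265, 265]  (not all equal)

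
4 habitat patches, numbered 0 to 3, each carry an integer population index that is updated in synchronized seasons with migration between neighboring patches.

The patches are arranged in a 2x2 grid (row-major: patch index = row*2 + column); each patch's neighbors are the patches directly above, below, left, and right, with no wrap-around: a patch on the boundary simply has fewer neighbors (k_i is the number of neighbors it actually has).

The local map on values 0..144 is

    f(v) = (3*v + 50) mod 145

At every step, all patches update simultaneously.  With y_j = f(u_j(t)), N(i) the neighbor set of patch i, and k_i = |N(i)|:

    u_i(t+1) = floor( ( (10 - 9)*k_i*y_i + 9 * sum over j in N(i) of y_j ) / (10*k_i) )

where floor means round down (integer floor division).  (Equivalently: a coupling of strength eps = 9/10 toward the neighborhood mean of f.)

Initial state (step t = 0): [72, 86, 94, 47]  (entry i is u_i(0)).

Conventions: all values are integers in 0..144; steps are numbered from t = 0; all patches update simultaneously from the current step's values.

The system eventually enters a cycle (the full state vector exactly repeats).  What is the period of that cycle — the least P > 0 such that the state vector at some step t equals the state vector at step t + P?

Answer: 21
Key observation: The state at step 18, [92, 132, 132, 92], reappears at step 39 — and no state repeats earlier — so the cycle the system enters has period 21.

Derivation:
t=0: [72, 86, 94, 47]
t=1: [39, 76, 79, 31]
t=2: [125, 87, 88, 138]
t=3: [33, 75, 76, 23]
t=4: [118, 68, 68, 130]
t=5: [109, 64, 64, 98]
t=6: [96, 73, 73, 92]
t=7: [116, 50, 50, 115]
t=8: [60, 101, 101, 60]
t=9: [65, 82, 82, 65]
t=10: [15, 90, 90, 15]
t=11: [36, 88, 88, 36]
t=12: [22, 14, 14, 22]
t=13: [94, 113, 113, 94]
t=14: [93, 47, 47, 93]
t=15: [45, 39, 39, 45]
t=16: [23, 38, 38, 23]
t=17: [29, 109, 109, 29]
t=18: [92, 132, 132, 92]
t=19: [13, 33, 33, 13]
t=20: [12, 80, 80, 12]
t=21: [8, 77, 77, 8]
t=22: [129, 80, 80, 129]
t=23: [0, 1, 1, 0]
t=24: [52, 50, 50, 52]
t=25: [55, 60, 60, 55]
t=26: [83, 71, 71, 83]
t=27: [107, 19, 19, 107]
t=28: [104, 83, 83, 104]
t=29: [15, 65, 65, 15]
t=30: [99, 95, 95, 99]
t=31: [46, 55, 55, 46]
t=32: [67, 45, 45, 67]
t=33: [46, 99, 99, 46]
t=34: [55, 44, 44, 55]
t=35: [40, 66, 66, 40]
t=36: [95, 32, 32, 95]
t=37: [5, 40, 40, 5]
t=38: [29, 61, 61, 29]
t=39: [92, 132, 132, 92]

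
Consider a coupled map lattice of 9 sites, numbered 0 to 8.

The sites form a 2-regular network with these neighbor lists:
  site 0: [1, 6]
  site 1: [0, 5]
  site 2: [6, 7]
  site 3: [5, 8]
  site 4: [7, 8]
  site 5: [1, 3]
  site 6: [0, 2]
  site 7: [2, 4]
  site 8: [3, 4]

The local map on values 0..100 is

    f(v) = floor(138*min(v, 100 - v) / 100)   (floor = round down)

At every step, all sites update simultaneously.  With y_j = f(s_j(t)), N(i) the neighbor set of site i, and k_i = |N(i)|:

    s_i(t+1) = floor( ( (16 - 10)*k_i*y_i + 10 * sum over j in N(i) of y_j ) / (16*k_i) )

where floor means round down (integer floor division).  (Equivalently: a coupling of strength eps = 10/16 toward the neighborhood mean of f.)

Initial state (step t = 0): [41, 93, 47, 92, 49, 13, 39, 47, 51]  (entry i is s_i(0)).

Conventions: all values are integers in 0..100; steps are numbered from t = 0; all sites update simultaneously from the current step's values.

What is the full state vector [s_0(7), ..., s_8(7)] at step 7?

Answer: [59, 54, 63, 56, 64, 52, 63, 63, 62]

Derivation:
t=0: [41, 93, 47, 92, 49, 13, 39, 47, 51]
t=1: [40, 26, 60, 30, 66, 12, 57, 64, 49]
t=2: [50, 35, 54, 41, 53, 29, 56, 49, 52]
t=3: [59, 52, 63, 54, 65, 47, 63, 64, 62]
t=4: [57, 62, 50, 59, 49, 64, 52, 49, 54]
t=5: [59, 53, 67, 56, 65, 52, 64, 67, 62]
t=6: [56, 62, 46, 59, 48, 63, 49, 45, 53]
t=7: [59, 54, 63, 56, 64, 52, 63, 63, 62]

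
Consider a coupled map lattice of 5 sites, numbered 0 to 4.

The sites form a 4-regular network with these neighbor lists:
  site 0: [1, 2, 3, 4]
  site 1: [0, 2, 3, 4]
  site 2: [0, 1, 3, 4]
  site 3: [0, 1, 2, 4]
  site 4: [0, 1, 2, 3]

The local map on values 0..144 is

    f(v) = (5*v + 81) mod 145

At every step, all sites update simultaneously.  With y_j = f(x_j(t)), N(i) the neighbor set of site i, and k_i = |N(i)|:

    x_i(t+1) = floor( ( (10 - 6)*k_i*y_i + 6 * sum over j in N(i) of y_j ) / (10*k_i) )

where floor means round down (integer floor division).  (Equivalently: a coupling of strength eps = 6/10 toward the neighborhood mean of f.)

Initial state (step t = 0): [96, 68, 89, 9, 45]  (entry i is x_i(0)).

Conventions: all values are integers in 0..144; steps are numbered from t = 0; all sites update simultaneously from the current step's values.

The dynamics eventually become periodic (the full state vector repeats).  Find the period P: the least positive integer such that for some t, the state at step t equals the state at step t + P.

Answer: 14
Key observation: The state at step 90, [41, 41, 41, 41, 41], reappears at step 104 — and no state repeats earlier — so the cycle the system enters has period 14.

Derivation:
t=0: [96, 68, 89, 9, 45]
t=1: [105, 106, 96, 105, 77]
t=2: [42, 43, 67, 42, 43]
t=3: [21, 22, 52, 21, 22]
t=4: [44, 45, 46, 44, 45]
t=5: [14, 15, 16, 14, 15]
t=6: [9, 10, 11, 9, 10]
t=7: [129, 130, 131, 129, 130]
t=8: [4, 5, 6, 4, 5]
t=9: [104, 105, 106, 104, 105]
t=10: [24, 25, 26, 24, 25]
t=11: [59, 60, 61, 59, 60]
t=12: [89, 90, 91, 89, 90]
t=13: [94, 95, 96, 94, 95]
t=14: [119, 120, 121, 119, 120]
t=15: [99, 100, 101, 99, 100]
t=16: [78, 43, 45, 78, 43]
t=17: [24, 16, 19, 24, 16]
t=18: [40, 30, 34, 40, 30]
t=19: [116, 104, 109, 116, 104]
t=20: [57, 42, 49, 57, 42]
t=21: [47, 28, 37, 47, 28]
t=22: [55, 67, 79, 55, 67]
t=23: [80, 95, 74, 80, 95]
t=24: [64, 82, 56, 64, 82]
t=25: [88, 74, 78, 88, 74]
t=26: [57, 40, 45, 57, 40]
t=27: [85, 100, 70, 85, 100]
t=28: [60, 43, 78, 60, 43]
t=29: [57, 36, 43, 57, 36]
t=30: [77, 87, 60, 77, 87]
t=31: [55, 67, 70, 55, 67]
t=32: [95, 110, 114, 95, 110]
t=33: [92, 75, 80, 92, 75]
t=34: [71, 50, 56, 71, 50]
t=35: [23, 33, 41, 23, 33]
t=36: [79, 92, 102, 79, 92]
t=37: [56, 72, 48, 56, 72]
t=38: [45, 29, 35, 45, 29]
t=39: [49, 66, 73, 49, 66]
t=40: [57, 79, 51, 57, 79]
t=41: [61, 52, 53, 61, 52]
t=42: [76, 65, 66, 76, 65]
t=43: [67, 89, 91, 67, 89]
t=44: [111, 103, 105, 111, 103]
t=45: [39, 29, 32, 39, 29]
t=46: [110, 98, 102, 110, 98]
t=47: [70, 91, 60, 70, 91]
t=48: [121, 111, 109, 121, 111]
t=49: [82, 69, 67, 82, 69]
t=50: [90, 110, 108, 90, 110]
t=51: [74, 63, 60, 74, 63]
t=52: [54, 76, 73, 54, 76]
t=53: [43, 34, 30, 43, 34]
t=54: [48, 73, 68, 48, 73]
t=55: [40, 35, 65, 40, 35]
t=56: [125, 119, 120, 125, 119]
t=57: [113, 105, 107, 113, 105]
t=58: [49, 39, 42, 49, 39]
t=59: [59, 83, 50, 59, 83]
t=60: [71, 65, 60, 71, 65]
t=61: [49, 77, 71, 49, 77]
t=62: [29, 28, 20, 29, 28]
t=63: [72, 71, 61, 72, 71]
t=64: [18, 16, 40, 18, 16]
t=65: [39, 37, 67, 39, 37]
t=66: [127, 124, 126, 127, 124]
t=67: [130, 127, 129, 130, 127]
t=68: [44, 76, 43, 44, 76]
t=69: [14, 18, 13, 14, 18]
t=70: [11, 16, 10, 11, 16]
t=71: [99, 69, 98, 99, 69]
t=72: [138, 137, 137, 138, 137]
t=73: [43, 42, 42, 43, 42]
t=74: [3, 2, 2, 3, 2]
t=75: [93, 92, 92, 93, 92]
t=76: [108, 107, 107, 108, 107]
t=77: [38, 37, 37, 38, 37]
t=78: [123, 122, 122, 123, 122]
t=79: [113, 112, 112, 113, 112]
t=80: [63, 62, 62, 63, 62]
t=81: [103, 102, 102, 103, 102]
t=82: [13, 12, 12, 13, 12]
t=83: [64, 99, 99, 64, 99]
t=84: [124, 132, 132, 124, 132]
t=85: [73, 47, 47, 73, 47]
t=86: [17, 21, 21, 17, 21]
t=87: [30, 35, 35, 30, 35]
t=88: [97, 103, 103, 97, 103]
t=89: [79, 50, 50, 79, 50]
t=90: [41, 41, 41, 41, 41]
t=91: [141, 141, 141, 141, 141]
t=92: [61, 61, 61, 61, 61]
t=93: [96, 96, 96, 96, 96]
t=94: [126, 126, 126, 126, 126]
t=95: [131, 131, 131, 131, 131]
t=96: [11, 11, 11, 11, 11]
t=97: [136, 136, 136, 136, 136]
t=98: [36, 36, 36, 36, 36]
t=99: [116, 116, 116, 116, 116]
t=100: [81, 81, 81, 81, 81]
t=101: [51, 51, 51, 51, 51]
t=102: [46, 46, 46, 46, 46]
t=103: [21, 21, 21, 21, 21]
t=104: [41, 41, 41, 41, 41]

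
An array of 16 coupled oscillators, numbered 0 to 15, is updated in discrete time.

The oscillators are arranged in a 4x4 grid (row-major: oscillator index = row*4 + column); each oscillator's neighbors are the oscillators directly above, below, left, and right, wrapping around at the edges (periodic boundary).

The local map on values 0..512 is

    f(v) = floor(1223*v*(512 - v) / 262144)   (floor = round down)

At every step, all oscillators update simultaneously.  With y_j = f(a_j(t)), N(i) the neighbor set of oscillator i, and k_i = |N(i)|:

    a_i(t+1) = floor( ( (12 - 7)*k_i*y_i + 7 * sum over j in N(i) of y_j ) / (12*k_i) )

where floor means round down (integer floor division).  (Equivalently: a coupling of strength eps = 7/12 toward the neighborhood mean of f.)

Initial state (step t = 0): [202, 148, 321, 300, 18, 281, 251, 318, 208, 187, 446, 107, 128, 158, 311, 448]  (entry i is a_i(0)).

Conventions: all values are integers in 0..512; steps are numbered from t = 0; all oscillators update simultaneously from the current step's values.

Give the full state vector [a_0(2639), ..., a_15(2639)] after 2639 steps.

Simulating step by step:
t=0: [202, 148, 321, 300, 18, 281, 251, 318, 208, 187, 446, 107, 128, 158, 311, 448]
t=1: [240, 270, 285, 268, 188, 254, 274, 242, 233, 262, 214, 208, 238, 262, 240, 203]
t=2: [301, 303, 302, 302, 295, 301, 302, 299, 299, 303, 299, 297, 302, 304, 300, 297]
t=3: [295, 295, 295, 295, 297, 295, 295, 296, 296, 295, 296, 297, 295, 295, 296, 296]
t=4: [297, 298, 298, 298, 297, 297, 298, 297, 297, 298, 297, 297, 298, 298, 298, 297]
t=5: [297, 297, 297, 297, 297, 297, 297, 297, 297, 297, 297, 297, 297, 297, 297, 297]
t=6: [297, 297, 297, 297, 297, 297, 297, 297, 297, 297, 297, 297, 297, 297, 297, 297]

Answer: [297, 297, 297, 297, 297, 297, 297, 297, 297, 297, 297, 297, 297, 297, 297, 297]
Key observation: The state at step 5, [297, 297, 297, 297, 297, 297, 297, 297, 297, 297, 297, 297, 297, 297, 297, 297], reappears at step 6: the system is in a cycle of period 1 from step 5 on.  Therefore the state at step 2639 equals the state at step 5 + ((2639 - 5) mod 1) = 5, which is [297, 297, 297, 297, 297, 297, 297, 297, 297, 297, 297, 297, 297, 297, 297, 297].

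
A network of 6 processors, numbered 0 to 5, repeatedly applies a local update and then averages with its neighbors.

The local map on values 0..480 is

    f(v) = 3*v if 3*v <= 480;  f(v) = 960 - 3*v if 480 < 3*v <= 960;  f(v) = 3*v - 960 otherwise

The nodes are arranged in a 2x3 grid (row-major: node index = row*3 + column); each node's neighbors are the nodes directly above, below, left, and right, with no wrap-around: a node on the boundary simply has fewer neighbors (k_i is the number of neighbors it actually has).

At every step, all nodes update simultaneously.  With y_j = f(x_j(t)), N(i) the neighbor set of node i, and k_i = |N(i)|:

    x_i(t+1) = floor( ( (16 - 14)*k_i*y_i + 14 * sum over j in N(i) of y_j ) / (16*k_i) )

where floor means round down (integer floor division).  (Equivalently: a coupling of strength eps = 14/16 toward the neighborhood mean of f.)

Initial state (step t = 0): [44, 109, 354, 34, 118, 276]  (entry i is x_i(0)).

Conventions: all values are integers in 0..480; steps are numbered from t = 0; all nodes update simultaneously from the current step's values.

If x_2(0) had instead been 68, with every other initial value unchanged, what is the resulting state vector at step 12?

Simulating step by step:
t=0: [44, 109, 68, 34, 118, 276]
t=1: [204, 242, 226, 225, 207, 260]
t=2: [270, 311, 216, 336, 246, 294]
t=3: [51, 202, 84, 168, 72, 243]
t=4: [373, 225, 287, 218, 330, 233]
t=5: [278, 119, 251, 120, 252, 89]
t=6: [329, 201, 298, 189, 312, 213]
t=7: [331, 78, 304, 71, 315, 79]
t=8: [199, 57, 212, 47, 201, 57]
t=9: [181, 325, 190, 332, 185, 319]
t=10: [74, 355, 56, 364, 66, 348]
t=11: [131, 184, 103, 200, 118, 170]
t=12: [385, 359, 414, 371, 399, 346]

Answer: [385, 359, 414, 371, 399, 346]
Key observation: This trace re-runs the system from the modified initial state.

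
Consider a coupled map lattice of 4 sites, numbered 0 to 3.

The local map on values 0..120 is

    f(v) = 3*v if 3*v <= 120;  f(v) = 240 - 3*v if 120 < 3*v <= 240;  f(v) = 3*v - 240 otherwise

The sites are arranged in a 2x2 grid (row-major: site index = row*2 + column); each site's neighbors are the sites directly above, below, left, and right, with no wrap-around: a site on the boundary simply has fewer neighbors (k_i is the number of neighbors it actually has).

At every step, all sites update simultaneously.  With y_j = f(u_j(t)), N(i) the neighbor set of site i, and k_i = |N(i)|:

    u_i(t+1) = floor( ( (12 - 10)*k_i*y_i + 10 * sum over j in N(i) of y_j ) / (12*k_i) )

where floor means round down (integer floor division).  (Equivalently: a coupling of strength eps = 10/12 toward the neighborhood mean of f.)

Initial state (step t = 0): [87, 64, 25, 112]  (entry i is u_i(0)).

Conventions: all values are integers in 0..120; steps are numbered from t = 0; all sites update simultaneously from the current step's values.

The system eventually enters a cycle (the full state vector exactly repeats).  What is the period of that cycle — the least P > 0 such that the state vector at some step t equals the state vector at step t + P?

Answer: 2
Key observation: The state at step 13, [44, 76, 76, 44], reappears at step 15 — and no state repeats earlier — so the cycle the system enters has period 2.

Derivation:
t=0: [87, 64, 25, 112]
t=1: [54, 56, 61, 67]
t=2: [66, 60, 58, 60]
t=3: [59, 52, 53, 62]
t=4: [79, 62, 62, 77]
t=5: [45, 14, 14, 46]
t=6: [52, 93, 93, 52]
t=7: [46, 76, 76, 46]
t=8: [27, 87, 87, 27]
t=9: [31, 71, 71, 31]
t=10: [38, 82, 82, 38]
t=11: [24, 96, 96, 24]
t=12: [52, 68, 68, 52]
t=13: [44, 76, 76, 44]
t=14: [28, 92, 92, 28]
t=15: [44, 76, 76, 44]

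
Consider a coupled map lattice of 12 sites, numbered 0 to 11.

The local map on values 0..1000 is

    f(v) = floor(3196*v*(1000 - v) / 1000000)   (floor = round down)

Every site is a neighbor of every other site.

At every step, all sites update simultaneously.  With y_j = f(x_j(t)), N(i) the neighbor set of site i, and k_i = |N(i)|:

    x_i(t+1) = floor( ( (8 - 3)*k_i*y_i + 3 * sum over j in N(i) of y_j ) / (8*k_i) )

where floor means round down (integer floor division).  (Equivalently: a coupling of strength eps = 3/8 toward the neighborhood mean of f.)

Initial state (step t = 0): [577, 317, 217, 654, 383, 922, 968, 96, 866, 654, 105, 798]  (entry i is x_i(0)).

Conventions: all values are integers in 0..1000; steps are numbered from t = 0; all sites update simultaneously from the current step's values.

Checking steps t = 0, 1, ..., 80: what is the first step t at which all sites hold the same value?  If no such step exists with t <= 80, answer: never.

Answer: 10
Key observation: Synchronization is absorbing here: once all sites are equal they stay equal, and step 10 is the first all-equal step.

Derivation:
t=0: [577, 317, 217, 654, 383, 922, 968, 96, 866, 654, 105, 798]  (not all equal)
t=1: [665, 613, 525, 631, 650, 340, 262, 368, 423, 631, 381, 509]  (not all equal)
t=2: [723, 750, 773, 742, 732, 726, 667, 742, 763, 742, 747, 774]  (not all equal)
t=3: [628, 604, 581, 611, 620, 625, 669, 611, 591, 611, 607, 580]  (not all equal)
t=4: [750, 761, 769, 758, 754, 752, 727, 758, 765, 758, 759, 769]  (not all equal)
t=5: [594, 583, 575, 586, 590, 592, 615, 586, 579, 586, 585, 575]  (not all equal)
t=6: [771, 775, 778, 774, 773, 772, 763, 774, 776, 774, 774, 778]  (not all equal)
t=7: [562, 558, 555, 559, 559, 561, 569, 559, 556, 559, 559, 555]  (not all equal)
t=8: [786, 787, 788, 787, 787, 787, 784, 787, 787, 787, 787, 788]  (not all equal)
t=9: [536, 535, 533, 535, 535, 535, 538, 535, 535, 535, 535, 533]  (not all equal)
t=10: [794, 794, 794, 794, 794, 794, 794, 794, 794, 794, 794, 794]  (all equal)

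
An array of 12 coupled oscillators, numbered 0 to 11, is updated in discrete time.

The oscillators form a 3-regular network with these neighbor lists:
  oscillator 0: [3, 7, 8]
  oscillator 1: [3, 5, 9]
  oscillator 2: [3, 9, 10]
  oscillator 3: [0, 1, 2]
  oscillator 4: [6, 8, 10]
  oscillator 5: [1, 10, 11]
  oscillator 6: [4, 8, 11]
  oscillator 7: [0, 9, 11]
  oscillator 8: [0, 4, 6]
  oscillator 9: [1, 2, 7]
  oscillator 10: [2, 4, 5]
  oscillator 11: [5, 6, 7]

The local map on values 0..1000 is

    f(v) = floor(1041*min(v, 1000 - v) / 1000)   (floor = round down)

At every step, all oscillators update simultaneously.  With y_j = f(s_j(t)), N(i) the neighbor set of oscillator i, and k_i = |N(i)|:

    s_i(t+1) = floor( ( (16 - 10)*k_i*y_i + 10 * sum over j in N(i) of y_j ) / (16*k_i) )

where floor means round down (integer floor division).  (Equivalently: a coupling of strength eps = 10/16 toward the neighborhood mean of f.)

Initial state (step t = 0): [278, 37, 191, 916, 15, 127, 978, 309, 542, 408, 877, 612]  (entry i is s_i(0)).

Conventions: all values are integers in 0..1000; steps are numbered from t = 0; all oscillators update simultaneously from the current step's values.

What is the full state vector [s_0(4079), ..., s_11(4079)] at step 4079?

Simulating step by step:
t=0: [278, 37, 191, 916, 15, 127, 978, 309, 542, 408, 877, 612]
t=1: [292, 148, 207, 142, 136, 168, 194, 352, 246, 275, 119, 250]
t=2: [273, 184, 196, 195, 173, 177, 212, 314, 230, 260, 156, 251]
t=3: [266, 208, 208, 217, 196, 196, 224, 292, 232, 251, 179, 249]
t=4: [263, 224, 221, 231, 214, 214, 234, 279, 238, 251, 199, 251]
t=5: [264, 238, 233, 243, 228, 229, 243, 274, 246, 254, 218, 255]
t=6: [267, 249, 245, 253, 241, 243, 252, 274, 254, 260, 234, 260]
t=7: [273, 260, 257, 263, 253, 255, 261, 277, 263, 267, 248, 267]
t=8: [280, 271, 268, 273, 265, 267, 271, 282, 272, 275, 262, 275]
t=9: [288, 282, 279, 283, 277, 278, 281, 289, 282, 284, 274, 284]
t=10: [296, 292, 290, 294, 289, 290, 292, 297, 293, 294, 287, 294]
t=11: [307, 303, 302, 304, 301, 301, 303, 307, 304, 304, 299, 304]
t=12: [317, 315, 314, 316, 313, 313, 315, 317, 315, 316, 312, 315]
t=13: [328, 327, 326, 327, 325, 325, 326, 328, 327, 327, 324, 327]
t=14: [340, 339, 339, 340, 338, 338, 339, 340, 339, 340, 337, 339]
t=15: [352, 352, 352, 352, 351, 351, 351, 352, 352, 352, 350, 352]
t=16: [366, 365, 365, 366, 365, 365, 365, 366, 365, 366, 364, 365]
t=17: [380, 379, 379, 380, 378, 378, 379, 380, 379, 380, 378, 379]
t=18: [394, 394, 394, 394, 393, 393, 393, 394, 394, 394, 393, 394]
t=19: [410, 409, 409, 410, 409, 409, 409, 410, 409, 410, 409, 409]
t=20: [425, 425, 425, 425, 425, 425, 425, 425, 425, 425, 425, 425]
t=21: [442, 442, 442, 442, 442, 442, 442, 442, 442, 442, 442, 442]
t=22: [460, 460, 460, 460, 460, 460, 460, 460, 460, 460, 460, 460]
t=23: [478, 478, 478, 478, 478, 478, 478, 478, 478, 478, 478, 478]
t=24: [497, 497, 497, 497, 497, 497, 497, 497, 497, 497, 497, 497]
t=25: [517, 517, 517, 517, 517, 517, 517, 517, 517, 517, 517, 517]
t=26: [502, 502, 502, 502, 502, 502, 502, 502, 502, 502, 502, 502]
t=27: [518, 518, 518, 518, 518, 518, 518, 518, 518, 518, 518, 518]
t=28: [501, 501, 501, 501, 501, 501, 501, 501, 501, 501, 501, 501]
t=29: [519, 519, 519, 519, 519, 519, 519, 519, 519, 519, 519, 519]
t=30: [500, 500, 500, 500, 500, 500, 500, 500, 500, 500, 500, 500]
t=31: [520, 520, 520, 520, 520, 520, 520, 520, 520, 520, 520, 520]
t=32: [499, 499, 499, 499, 499, 499, 499, 499, 499, 499, 499, 499]
t=33: [519, 519, 519, 519, 519, 519, 519, 519, 519, 519, 519, 519]

Answer: [520, 520, 520, 520, 520, 520, 520, 520, 520, 520, 520, 520]
Key observation: The state at step 29, [519, 519, 519, 519, 519, 519, 519, 519, 519, 519, 519, 519], reappears at step 33: the system is in a cycle of period 4 from step 29 on.  Therefore the state at step 4079 equals the state at step 29 + ((4079 - 29) mod 4) = 31, which is [520, 520, 520, 520, 520, 520, 520, 520, 520, 520, 520, 520].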